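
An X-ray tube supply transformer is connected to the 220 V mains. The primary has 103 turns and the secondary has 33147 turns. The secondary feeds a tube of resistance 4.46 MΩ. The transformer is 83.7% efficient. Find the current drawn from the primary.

V_s = 220 × 33147/103 = 70799 V.
I_s = V_s/R = 70799/(4.46×10^6) = 0.015874 A.
P_out = V_s I_s = 70799 × 0.015874 = 1123.9 W.
P_in = P_out/η = 1123.9/0.837 = 1342.8 W.
I_p = P_in/V_p = 1342.8/220 = 6.10 A.

I_p ≈ 6.10 A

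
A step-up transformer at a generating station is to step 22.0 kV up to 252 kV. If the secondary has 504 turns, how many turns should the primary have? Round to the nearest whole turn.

N_p/N_s = V_p/V_s, so N_p = 504 × 22000/252000 = 44.0 ≈ 44 turns.

N_p = 44 turns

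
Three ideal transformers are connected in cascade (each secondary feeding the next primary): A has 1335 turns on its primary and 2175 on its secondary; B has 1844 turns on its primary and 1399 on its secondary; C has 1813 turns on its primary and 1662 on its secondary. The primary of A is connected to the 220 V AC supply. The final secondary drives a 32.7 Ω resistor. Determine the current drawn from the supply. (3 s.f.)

I_supply ≈ 8.64 A

Secondary of A: V = 220.00 × 2175/1335 = 358.43 V.
Secondary of B: V = 358.43 × 1399/1844 = 271.93 V.
Secondary of C: V = 271.93 × 1662/1813 = 249.28 V.
I_load = 249.28/32.7 = 7.6233 A, so P_out = 249.28 × 7.6233 = 1900.4 W.
All ideal ⇒ P_in = P_out, so I_supply = 1900.4/220 = 8.64 A.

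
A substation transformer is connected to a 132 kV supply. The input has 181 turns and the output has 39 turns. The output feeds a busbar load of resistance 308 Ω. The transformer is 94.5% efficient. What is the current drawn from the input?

I_in ≈ 21.1 A

V_out = 132000 × 39/181 = 28442 V.
I_out = V_out/R = 28442/308 = 92.344 A.
P_out = V_out I_out = 28442 × 92.344 = 2.6265×10^6 W.
P_in = P_out/η = 2.6265×10^6/0.945 = 2.7793×10^6 W.
I_in = P_in/V_in = 2.7793×10^6/132000 = 21.1 A.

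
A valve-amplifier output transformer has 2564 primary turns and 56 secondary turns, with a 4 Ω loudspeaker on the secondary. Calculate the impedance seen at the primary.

Z_p = (N_p/N_s)² × Z_s = (2564/56)² × 4 = 8390 Ω.

Z_p ≈ 8390 Ω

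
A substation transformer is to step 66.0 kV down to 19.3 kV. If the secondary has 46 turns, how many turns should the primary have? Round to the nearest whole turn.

N_p = 157 turns

N_p/N_s = V_p/V_s, so N_p = 46 × 66000/19300 = 157.3 ≈ 157 turns.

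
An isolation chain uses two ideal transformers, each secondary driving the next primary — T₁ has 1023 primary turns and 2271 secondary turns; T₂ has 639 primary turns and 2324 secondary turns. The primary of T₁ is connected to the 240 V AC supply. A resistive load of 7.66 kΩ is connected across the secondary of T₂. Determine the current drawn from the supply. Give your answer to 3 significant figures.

After T₁: V = 240.00 × 2271/1023 = 532.79 V.
After T₂: V = 532.79 × 2324/639 = 1937.7 V.
I_load = 1937.7/7660 = 0.25296 A, so P_out = 1937.7 × 0.25296 = 490.17 W.
All ideal ⇒ P_in = P_out, so I_supply = 490.17/240 = 2.04 A.

I_supply ≈ 2.04 A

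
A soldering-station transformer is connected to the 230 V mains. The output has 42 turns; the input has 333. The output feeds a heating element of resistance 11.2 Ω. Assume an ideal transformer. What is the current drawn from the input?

I_in ≈ 0.327 A

V_out = V_in × N_out/N_in = 230 × 42/333 = 29.009 V.
I_out = V_out/R = 29.009/11.2 = 2.5901 A.
For an ideal transformer I_in N_in = I_out N_out, so I_in = 2.5901 × 42/333 = 0.327 A.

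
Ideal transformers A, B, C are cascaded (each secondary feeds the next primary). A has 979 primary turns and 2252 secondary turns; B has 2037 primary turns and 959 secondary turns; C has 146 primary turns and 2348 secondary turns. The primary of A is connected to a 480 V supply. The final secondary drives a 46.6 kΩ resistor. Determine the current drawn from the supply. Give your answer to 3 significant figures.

After A: V = 480.00 × 2252/979 = 1104.1 V.
After B: V = 1104.1 × 959/2037 = 519.82 V.
After C: V = 519.82 × 2348/146 = 8359.9 V.
I_load = 8359.9/46600 = 0.17940 A, so P_out = 8359.9 × 0.17940 = 1499.7 W.
All ideal ⇒ P_in = P_out, so I_supply = 1499.7/480 = 3.12 A.

I_supply ≈ 3.12 A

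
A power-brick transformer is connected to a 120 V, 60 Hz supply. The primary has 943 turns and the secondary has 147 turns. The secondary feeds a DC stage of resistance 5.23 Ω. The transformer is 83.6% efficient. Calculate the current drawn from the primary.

V_s = 120 × 147/943 = 18.706 V.
I_s = V_s/R = 18.706/5.23 = 3.5767 A.
P_out = V_s I_s = 18.706 × 3.5767 = 66.907 W.
P_in = P_out/η = 66.907/0.836 = 80.032 W.
I_p = P_in/V_p = 80.032/120 = 0.667 A.

I_p ≈ 0.667 A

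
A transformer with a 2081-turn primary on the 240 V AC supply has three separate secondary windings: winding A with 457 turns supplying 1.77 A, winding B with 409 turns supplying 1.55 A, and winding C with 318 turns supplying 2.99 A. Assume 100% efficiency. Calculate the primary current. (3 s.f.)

I_p ≈ 1.15 A

V_A = 240 × 457/2081 = 52.705 V; V_B = 240 × 409/2081 = 47.170 V; V_C = 240 × 318/2081 = 36.675 V.
P_out = V_A I_A + V_B I_B + V_C I_C = 52.705×1.77 + 47.170×1.55 + 36.675×2.99 = 93.289 + 73.113 + 109.66 = 276.06 W.
Ideal ⇒ P_in = P_out, so I_p = P_out/V_p = 276.06/240 = 1.15 A.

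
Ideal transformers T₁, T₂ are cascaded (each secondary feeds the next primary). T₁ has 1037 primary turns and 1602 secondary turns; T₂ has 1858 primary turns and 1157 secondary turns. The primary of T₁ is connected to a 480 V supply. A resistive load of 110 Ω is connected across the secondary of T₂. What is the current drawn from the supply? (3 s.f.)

I_supply ≈ 4.04 A

After T₁: V = 480.00 × 1602/1037 = 741.52 V.
After T₂: V = 741.52 × 1157/1858 = 461.76 V.
I_load = 461.76/110 = 4.1978 A, so P_out = 461.76 × 4.1978 = 1938.4 W.
All ideal ⇒ P_in = P_out, so I_supply = 1938.4/480 = 4.04 A.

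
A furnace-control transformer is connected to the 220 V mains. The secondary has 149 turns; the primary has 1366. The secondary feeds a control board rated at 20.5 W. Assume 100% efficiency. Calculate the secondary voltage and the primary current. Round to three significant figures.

V_s ≈ 24.0 V, I_p ≈ 0.0932 A

V_s = V_p × N_s/N_p = 220 × 149/1366 = 23.997 V.
I_s = P/V_s = 20.5/23.997 = 0.85427 A.
I_p = I_s × N_s/N_p = 0.85427 × 149/1366 = 0.0932 A.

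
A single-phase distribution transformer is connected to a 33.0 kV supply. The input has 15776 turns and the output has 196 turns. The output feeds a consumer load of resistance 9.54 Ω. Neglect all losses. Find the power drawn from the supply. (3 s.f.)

V_out = V_in × N_out/N_in = 33000 × 196/15776 = 409.99 V.
I_out = V_out/R = 409.99/9.54 = 42.976 A.
I_in = I_out × N_out/N_in = 42.976 × 196/15776 = 0.53393 A.
P = V_in I_in = 33000 × 0.53393 = 17600 W.

P ≈ 17600 W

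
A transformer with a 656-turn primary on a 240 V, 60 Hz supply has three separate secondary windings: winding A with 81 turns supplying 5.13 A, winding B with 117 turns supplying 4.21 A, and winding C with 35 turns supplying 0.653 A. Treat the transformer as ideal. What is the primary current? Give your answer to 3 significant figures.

V_A = 240 × 81/656 = 29.634 V; V_B = 240 × 117/656 = 42.805 V; V_C = 240 × 35/656 = 12.805 V.
P_out = V_A I_A + V_B I_B + V_C I_C = 29.634×5.13 + 42.805×4.21 + 12.805×0.653 = 152.02 + 180.21 + 8.3616 = 340.59 W.
Ideal ⇒ P_in = P_out, so I_p = P_out/V_p = 340.59/240 = 1.42 A.

I_p ≈ 1.42 A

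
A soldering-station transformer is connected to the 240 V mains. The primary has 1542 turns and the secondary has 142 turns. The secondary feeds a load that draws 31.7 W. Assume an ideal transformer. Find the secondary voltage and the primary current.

V_s ≈ 22.1 V, I_p ≈ 0.132 A

V_s = V_p × N_s/N_p = 240 × 142/1542 = 22.101 V.
I_s = P/V_s = 31.7/22.101 = 1.4343 A.
I_p = I_s × N_s/N_p = 1.4343 × 142/1542 = 0.132 A.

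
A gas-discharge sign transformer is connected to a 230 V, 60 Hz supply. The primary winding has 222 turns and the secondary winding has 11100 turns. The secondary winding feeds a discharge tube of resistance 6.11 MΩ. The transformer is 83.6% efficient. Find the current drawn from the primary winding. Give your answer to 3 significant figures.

V_s = 230 × 11100/222 = 11500 V.
I_s = V_s/R = 11500/(6.11×10^6) = 0.0018822 A.
P_out = V_s I_s = 11500 × 0.0018822 = 21.645 W.
P_in = P_out/η = 21.645/0.836 = 25.891 W.
I_p = P_in/V_p = 25.891/230 = 0.113 A.

I_p ≈ 0.113 A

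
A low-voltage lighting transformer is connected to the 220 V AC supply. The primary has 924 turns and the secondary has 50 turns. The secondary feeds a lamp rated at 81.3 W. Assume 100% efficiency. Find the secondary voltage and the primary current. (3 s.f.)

V_s = V_p × N_s/N_p = 220 × 50/924 = 11.905 V.
I_s = P/V_s = 81.3/11.905 = 6.8292 A.
I_p = I_s × N_s/N_p = 6.8292 × 50/924 = 0.370 A.

V_s ≈ 11.9 V, I_p ≈ 0.370 A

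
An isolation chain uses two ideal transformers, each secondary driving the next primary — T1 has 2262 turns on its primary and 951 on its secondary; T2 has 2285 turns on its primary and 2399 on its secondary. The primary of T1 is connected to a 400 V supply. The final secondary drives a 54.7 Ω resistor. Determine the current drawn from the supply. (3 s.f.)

Secondary of T1: V = 400.00 × 951/2262 = 168.17 V.
Secondary of T2: V = 168.17 × 2399/2285 = 176.56 V.
I_load = 176.56/54.7 = 3.2278 A, so P_out = 176.56 × 3.2278 = 569.90 W.
All ideal ⇒ P_in = P_out, so I_supply = 569.90/400 = 1.42 A.

I_supply ≈ 1.42 A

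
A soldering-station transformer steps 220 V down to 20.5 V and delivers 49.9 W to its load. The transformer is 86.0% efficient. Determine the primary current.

P_in = P_out/η = 49.9/0.860 = 58.023 W.
I_p = P_in/V_p = 58.023/220 = 0.264 A.

I_p ≈ 0.264 A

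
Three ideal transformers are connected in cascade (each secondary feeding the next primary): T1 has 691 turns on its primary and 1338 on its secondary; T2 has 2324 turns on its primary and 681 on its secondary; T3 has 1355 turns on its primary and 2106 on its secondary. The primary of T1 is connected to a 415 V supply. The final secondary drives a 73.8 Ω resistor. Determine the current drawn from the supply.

After T1: V = 415.00 × 1338/691 = 803.57 V.
After T2: V = 803.57 × 681/2324 = 235.47 V.
After T3: V = 235.47 × 2106/1355 = 365.98 V.
I_load = 365.98/73.8 = 4.9591 A, so P_out = 365.98 × 4.9591 = 1814.9 W.
All ideal ⇒ P_in = P_out, so I_supply = 1814.9/415 = 4.37 A.

I_supply ≈ 4.37 A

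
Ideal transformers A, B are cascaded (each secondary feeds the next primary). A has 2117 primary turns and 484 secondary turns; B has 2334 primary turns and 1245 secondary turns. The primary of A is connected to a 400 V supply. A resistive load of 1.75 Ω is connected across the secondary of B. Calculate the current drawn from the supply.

After A: V = 400.00 × 484/2117 = 91.450 V.
After B: V = 91.450 × 1245/2334 = 48.781 V.
I_load = 48.781/1.75 = 27.875 A, so P_out = 48.781 × 27.875 = 1359.8 W.
All ideal ⇒ P_in = P_out, so I_supply = 1359.8/400 = 3.40 A.

I_supply ≈ 3.40 A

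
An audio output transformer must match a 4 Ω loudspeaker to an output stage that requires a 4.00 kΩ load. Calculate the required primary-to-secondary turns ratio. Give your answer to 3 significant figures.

Z_p/Z_s = (N_p/N_s)², so N_p/N_s = √(4000/4) = √1000 = 31.6.

N_p/N_s ≈ 31.6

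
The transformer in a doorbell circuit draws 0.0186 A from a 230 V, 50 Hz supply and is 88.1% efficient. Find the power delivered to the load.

P_in = V_p I_p = 230 × 0.0186 = 4.2780 W.
P_out = η P_in = 0.881 × 4.2780 = 3.77 W.

P_out ≈ 3.77 W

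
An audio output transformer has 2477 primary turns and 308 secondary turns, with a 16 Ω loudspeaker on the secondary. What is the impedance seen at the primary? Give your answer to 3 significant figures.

Z_p = (N_p/N_s)² × Z_s = (2477/308)² × 16 = 1030 Ω.

Z_p ≈ 1030 Ω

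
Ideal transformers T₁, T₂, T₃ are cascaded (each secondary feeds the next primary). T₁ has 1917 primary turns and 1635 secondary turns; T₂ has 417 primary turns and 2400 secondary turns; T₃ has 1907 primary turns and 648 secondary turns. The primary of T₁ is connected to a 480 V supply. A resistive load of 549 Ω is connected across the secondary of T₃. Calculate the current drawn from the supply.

I_supply ≈ 2.43 A

After T₁: V = 480.00 × 1635/1917 = 409.39 V.
After T₂: V = 409.39 × 2400/417 = 2356.2 V.
After T₃: V = 2356.2 × 648/1907 = 800.64 V.
I_load = 800.64/549 = 1.4584 A, so P_out = 800.64 × 1.4584 = 1167.6 W.
All ideal ⇒ P_in = P_out, so I_supply = 1167.6/480 = 2.43 A.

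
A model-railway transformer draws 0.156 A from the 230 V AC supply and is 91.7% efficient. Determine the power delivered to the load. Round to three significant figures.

P_out ≈ 32.9 W

P_in = V_in I_in = 230 × 0.156 = 35.880 W.
P_out = η P_in = 0.917 × 35.880 = 32.9 W.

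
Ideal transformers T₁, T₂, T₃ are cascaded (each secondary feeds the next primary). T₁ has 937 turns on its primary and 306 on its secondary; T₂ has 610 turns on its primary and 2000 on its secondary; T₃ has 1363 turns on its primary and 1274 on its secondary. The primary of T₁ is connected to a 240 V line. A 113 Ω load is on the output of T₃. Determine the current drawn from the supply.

After T₁: V = 240.00 × 306/937 = 78.378 V.
After T₂: V = 78.378 × 2000/610 = 256.98 V.
After T₃: V = 256.98 × 1274/1363 = 240.20 V.
I_load = 240.20/113 = 2.1256 A, so P_out = 240.20 × 2.1256 = 510.57 W.
All ideal ⇒ P_in = P_out, so I_supply = 510.57/240 = 2.13 A.

I_supply ≈ 2.13 A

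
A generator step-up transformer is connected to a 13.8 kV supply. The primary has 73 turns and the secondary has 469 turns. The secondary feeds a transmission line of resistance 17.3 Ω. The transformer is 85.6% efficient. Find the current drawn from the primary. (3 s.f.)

I_p ≈ 38500 A

V_s = 13800 × 469/73 = 88660 V.
I_s = V_s/R = 88660/17.3 = 5124.9 A.
P_out = V_s I_s = 88660 × 5124.9 = 4.5437×10^8 W.
P_in = P_out/η = 4.5437×10^8/0.856 = 5.3081×10^8 W.
I_p = P_in/V_p = 5.3081×10^8/13800 = 38500 A.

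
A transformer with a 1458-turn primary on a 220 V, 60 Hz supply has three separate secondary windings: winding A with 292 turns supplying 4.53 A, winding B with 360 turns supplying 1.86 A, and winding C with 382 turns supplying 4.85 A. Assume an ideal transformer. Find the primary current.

I_p ≈ 2.64 A

V_A = 220 × 292/1458 = 44.060 V; V_B = 220 × 360/1458 = 54.321 V; V_C = 220 × 382/1458 = 57.641 V.
P_out = V_A I_A + V_B I_B + V_C I_C = 44.060×4.53 + 54.321×1.86 + 57.641×4.85 = 199.59 + 101.04 + 279.56 = 580.19 W.
Ideal ⇒ P_in = P_out, so I_p = P_out/V_p = 580.19/220 = 2.64 A.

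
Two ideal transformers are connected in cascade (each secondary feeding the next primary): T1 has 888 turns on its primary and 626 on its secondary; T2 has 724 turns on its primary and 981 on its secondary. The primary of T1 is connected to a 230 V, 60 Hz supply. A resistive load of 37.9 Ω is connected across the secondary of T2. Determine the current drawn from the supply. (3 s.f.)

After T1: V = 230.00 × 626/888 = 162.14 V.
After T2: V = 162.14 × 981/724 = 219.69 V.
I_load = 219.69/37.9 = 5.7967 A, so P_out = 219.69 × 5.7967 = 1273.5 W.
All ideal ⇒ P_in = P_out, so I_supply = 1273.5/230 = 5.54 A.

I_supply ≈ 5.54 A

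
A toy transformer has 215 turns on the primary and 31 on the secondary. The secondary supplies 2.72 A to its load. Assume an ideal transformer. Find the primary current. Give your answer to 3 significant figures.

For an ideal transformer I_p/I_s = N_s/N_p, so I_p = 2.72 × 31/215 = 0.392 A.

I_p ≈ 0.392 A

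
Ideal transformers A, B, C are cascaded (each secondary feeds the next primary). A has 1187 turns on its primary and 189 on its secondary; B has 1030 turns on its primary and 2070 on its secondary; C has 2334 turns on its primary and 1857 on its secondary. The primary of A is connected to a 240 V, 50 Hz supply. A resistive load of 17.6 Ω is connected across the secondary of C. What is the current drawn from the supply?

Secondary of A: V = 240.00 × 189/1187 = 38.214 V.
Secondary of B: V = 38.214 × 2070/1030 = 76.799 V.
Secondary of C: V = 76.799 × 1857/2334 = 61.104 V.
I_load = 61.104/17.6 = 3.4718 A, so P_out = 61.104 × 3.4718 = 212.14 W.
All ideal ⇒ P_in = P_out, so I_supply = 212.14/240 = 0.884 A.

I_supply ≈ 0.884 A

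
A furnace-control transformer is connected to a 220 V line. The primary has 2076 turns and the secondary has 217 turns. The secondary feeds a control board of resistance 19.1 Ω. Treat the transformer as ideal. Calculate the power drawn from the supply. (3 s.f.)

P ≈ 27.7 W

V_s = V_p × N_s/N_p = 220 × 217/2076 = 22.996 V.
I_s = V_s/R = 22.996/19.1 = 1.2040 A.
I_p = I_s × N_s/N_p = 1.2040 × 217/2076 = 0.12585 A.
P = V_p I_p = 220 × 0.12585 = 27.7 W.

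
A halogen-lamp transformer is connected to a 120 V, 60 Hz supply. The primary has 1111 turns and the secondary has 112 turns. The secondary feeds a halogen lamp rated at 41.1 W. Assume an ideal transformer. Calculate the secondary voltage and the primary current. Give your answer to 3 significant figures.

V_s ≈ 12.1 V, I_p ≈ 0.343 A

V_s = V_p × N_s/N_p = 120 × 112/1111 = 12.097 V.
I_s = P/V_s = 41.1/12.097 = 3.3975 A.
I_p = I_s × N_s/N_p = 3.3975 × 112/1111 = 0.343 A.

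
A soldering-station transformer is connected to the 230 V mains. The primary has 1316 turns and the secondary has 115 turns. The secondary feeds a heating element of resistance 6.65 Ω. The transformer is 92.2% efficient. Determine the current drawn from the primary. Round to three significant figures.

I_p ≈ 0.286 A

V_s = 230 × 115/1316 = 20.099 V.
I_s = V_s/R = 20.099/6.65 = 3.0224 A.
P_out = V_s I_s = 20.099 × 3.0224 = 60.746 W.
P_in = P_out/η = 60.746/0.922 = 65.885 W.
I_p = P_in/V_p = 65.885/230 = 0.286 A.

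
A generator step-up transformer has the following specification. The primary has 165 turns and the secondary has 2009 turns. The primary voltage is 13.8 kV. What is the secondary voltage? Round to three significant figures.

V_s/V_p = N_s/N_p, so V_s = 13800 × 2009/165 = 168000 V.

V_s ≈ 168000 V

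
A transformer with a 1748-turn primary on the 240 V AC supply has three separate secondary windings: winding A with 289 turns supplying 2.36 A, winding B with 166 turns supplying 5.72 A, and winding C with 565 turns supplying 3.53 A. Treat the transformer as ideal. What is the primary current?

V_A = 240 × 289/1748 = 39.680 V; V_B = 240 × 166/1748 = 22.792 V; V_C = 240 × 565/1748 = 77.574 V.
P_out = V_A I_A + V_B I_B + V_C I_C = 39.680×2.36 + 22.792×5.72 + 77.574×3.53 = 93.644 + 130.37 + 273.84 = 497.85 W.
Ideal ⇒ P_in = P_out, so I_p = P_out/V_p = 497.85/240 = 2.07 A.

I_p ≈ 2.07 A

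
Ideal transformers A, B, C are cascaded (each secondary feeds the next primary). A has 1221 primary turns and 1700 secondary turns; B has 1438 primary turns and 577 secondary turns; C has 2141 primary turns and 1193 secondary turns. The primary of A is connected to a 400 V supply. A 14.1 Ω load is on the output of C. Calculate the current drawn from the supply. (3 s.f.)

After A: V = 400.00 × 1700/1221 = 556.92 V.
After B: V = 556.92 × 577/1438 = 223.47 V.
After C: V = 223.47 × 1193/2141 = 124.52 V.
I_load = 124.52/14.1 = 8.8311 A, so P_out = 124.52 × 8.8311 = 1099.6 W.
All ideal ⇒ P_in = P_out, so I_supply = 1099.6/400 = 2.75 A.

I_supply ≈ 2.75 A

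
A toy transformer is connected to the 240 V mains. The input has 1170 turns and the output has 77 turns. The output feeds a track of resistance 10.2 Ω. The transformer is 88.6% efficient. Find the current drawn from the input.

V_out = 240 × 77/1170 = 15.795 V.
I_out = V_out/R = 15.795/10.2 = 1.5485 A.
P_out = V_out I_out = 15.795 × 1.5485 = 24.459 W.
P_in = P_out/η = 24.459/0.886 = 27.606 W.
I_in = P_in/V_in = 27.606/240 = 0.115 A.

I_in ≈ 0.115 A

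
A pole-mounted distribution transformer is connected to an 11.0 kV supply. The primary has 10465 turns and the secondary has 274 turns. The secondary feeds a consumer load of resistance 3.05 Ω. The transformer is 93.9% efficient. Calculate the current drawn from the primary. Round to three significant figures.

V_s = 11000 × 274/10465 = 288.01 V.
I_s = V_s/R = 288.01/3.05 = 94.429 A.
P_out = V_s I_s = 288.01 × 94.429 = 27196 W.
P_in = P_out/η = 27196/0.939 = 28963 W.
I_p = P_in/V_p = 28963/11000 = 2.63 A.

I_p ≈ 2.63 A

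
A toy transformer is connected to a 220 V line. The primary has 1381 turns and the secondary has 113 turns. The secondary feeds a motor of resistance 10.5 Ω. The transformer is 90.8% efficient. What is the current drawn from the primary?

I_p ≈ 0.154 A

V_s = 220 × 113/1381 = 18.001 V.
I_s = V_s/R = 18.001/10.5 = 1.7144 A.
P_out = V_s I_s = 18.001 × 1.7144 = 30.862 W.
P_in = P_out/η = 30.862/0.908 = 33.989 W.
I_p = P_in/V_p = 33.989/220 = 0.154 A.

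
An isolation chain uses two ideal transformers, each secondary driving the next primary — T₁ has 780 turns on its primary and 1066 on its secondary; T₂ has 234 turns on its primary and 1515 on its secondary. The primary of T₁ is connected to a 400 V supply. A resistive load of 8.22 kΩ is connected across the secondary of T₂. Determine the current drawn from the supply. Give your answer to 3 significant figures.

I_supply ≈ 3.81 A

Secondary of T₁: V = 400.00 × 1066/780 = 546.67 V.
Secondary of T₂: V = 546.67 × 1515/234 = 3539.3 V.
I_load = 3539.3/8220 = 0.43057 A, so P_out = 3539.3 × 0.43057 = 1523.9 W.
All ideal ⇒ P_in = P_out, so I_supply = 1523.9/400 = 3.81 A.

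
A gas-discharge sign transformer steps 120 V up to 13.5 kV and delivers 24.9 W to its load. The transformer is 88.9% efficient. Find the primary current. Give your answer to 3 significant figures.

I_p ≈ 0.233 A

P_in = P_out/η = 24.9/0.889 = 28.009 W.
I_p = P_in/V_p = 28.009/120 = 0.233 A.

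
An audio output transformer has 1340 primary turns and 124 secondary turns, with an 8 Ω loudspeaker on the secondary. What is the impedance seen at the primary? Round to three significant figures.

Z_p = (N_p/N_s)² × Z_s = (1340/124)² × 8 = 934 Ω.

Z_p ≈ 934 Ω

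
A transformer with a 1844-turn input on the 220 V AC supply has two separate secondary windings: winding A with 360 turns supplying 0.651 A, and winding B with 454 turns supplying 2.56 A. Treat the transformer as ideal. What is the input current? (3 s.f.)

I_in ≈ 0.757 A

V_A = 220 × 360/1844 = 42.950 V; V_B = 220 × 454/1844 = 54.165 V.
P_out = V_A I_A + V_B I_B = 42.950×0.651 + 54.165×2.56 = 27.961 + 138.66 = 166.62 W.
Ideal ⇒ P_in = P_out, so I_in = P_out/V_in = 166.62/220 = 0.757 A.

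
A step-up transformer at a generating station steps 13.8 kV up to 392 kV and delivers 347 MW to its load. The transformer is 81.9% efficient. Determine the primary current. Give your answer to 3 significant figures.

P_in = P_out/η = 3.47×10^8/0.819 = 4.2369×10^8 W.
I_p = P_in/V_p = 4.2369×10^8/13800 = 30700 A.

I_p ≈ 30700 A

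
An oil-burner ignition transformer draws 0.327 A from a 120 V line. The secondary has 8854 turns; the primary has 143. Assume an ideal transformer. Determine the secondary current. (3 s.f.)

I_s ≈ 0.00528 A

I_s/I_p = N_p/N_s, so I_s = 0.327 × 143/8854 = 0.00528 A.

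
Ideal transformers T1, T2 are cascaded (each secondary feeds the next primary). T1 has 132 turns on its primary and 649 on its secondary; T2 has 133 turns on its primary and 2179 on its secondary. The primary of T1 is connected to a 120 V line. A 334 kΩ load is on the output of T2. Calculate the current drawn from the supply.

Secondary of T1: V = 120.00 × 649/132 = 590.00 V.
Secondary of T2: V = 590.00 × 2179/133 = 9666.2 V.
I_load = 9666.2/334000 = 0.028941 A, so P_out = 9666.2 × 0.028941 = 279.75 W.
All ideal ⇒ P_in = P_out, so I_supply = 279.75/120 = 2.33 A.

I_supply ≈ 2.33 A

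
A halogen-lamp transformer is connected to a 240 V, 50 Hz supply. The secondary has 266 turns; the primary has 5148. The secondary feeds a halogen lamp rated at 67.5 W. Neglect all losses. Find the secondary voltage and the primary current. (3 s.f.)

V_s ≈ 12.4 V, I_p ≈ 0.281 A

V_s = V_p × N_s/N_p = 240 × 266/5148 = 12.401 V.
I_s = P/V_s = 67.5/12.401 = 5.4431 A.
I_p = I_s × N_s/N_p = 5.4431 × 266/5148 = 0.281 A.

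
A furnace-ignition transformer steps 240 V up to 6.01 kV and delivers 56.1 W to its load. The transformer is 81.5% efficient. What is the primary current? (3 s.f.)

P_in = P_out/η = 56.1/0.815 = 68.834 W.
I_p = P_in/V_p = 68.834/240 = 0.287 A.

I_p ≈ 0.287 A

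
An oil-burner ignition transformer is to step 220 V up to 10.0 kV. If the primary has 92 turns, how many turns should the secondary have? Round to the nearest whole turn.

N_s/N_p = V_s/V_p, so N_s = 92 × 10000/220 = 4181.8 ≈ 4182 turns.

N_s = 4182 turns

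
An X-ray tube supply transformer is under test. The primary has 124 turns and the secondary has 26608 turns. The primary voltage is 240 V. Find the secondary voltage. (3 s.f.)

V_s ≈ 51500 V

V_s/V_p = N_s/N_p, so V_s = 240 × 26608/124 = 51500 V.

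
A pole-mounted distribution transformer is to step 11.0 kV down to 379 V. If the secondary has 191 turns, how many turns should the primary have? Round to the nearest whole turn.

N_p = 5544 turns

N_p/N_s = V_p/V_s, so N_p = 191 × 11000/379 = 5543.5 ≈ 5544 turns.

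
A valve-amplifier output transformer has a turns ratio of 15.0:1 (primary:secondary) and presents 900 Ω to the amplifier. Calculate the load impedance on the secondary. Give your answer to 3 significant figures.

Z_s ≈ 4.00 Ω

Z_s = Z_p/(N_p/N_s)² = 900/15.0² = 4.00 Ω.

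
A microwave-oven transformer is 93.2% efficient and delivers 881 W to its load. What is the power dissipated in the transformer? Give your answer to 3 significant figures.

P_loss ≈ 64.3 W

P_in = P_out/η = 881/0.932 = 945.279 W.
P_loss = P_in − P_out = 945.279 − 881 = 64.3 W.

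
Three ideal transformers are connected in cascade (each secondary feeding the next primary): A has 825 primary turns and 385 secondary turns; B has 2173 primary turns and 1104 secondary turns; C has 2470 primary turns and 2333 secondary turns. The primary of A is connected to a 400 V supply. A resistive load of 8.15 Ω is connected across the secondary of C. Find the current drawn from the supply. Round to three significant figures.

I_supply ≈ 2.46 A

After A: V = 400.00 × 385/825 = 186.67 V.
After B: V = 186.67 × 1104/2173 = 94.837 V.
After C: V = 94.837 × 2333/2470 = 89.576 V.
I_load = 89.576/8.15 = 10.991 A, so P_out = 89.576 × 10.991 = 984.53 W.
All ideal ⇒ P_in = P_out, so I_supply = 984.53/400 = 2.46 A.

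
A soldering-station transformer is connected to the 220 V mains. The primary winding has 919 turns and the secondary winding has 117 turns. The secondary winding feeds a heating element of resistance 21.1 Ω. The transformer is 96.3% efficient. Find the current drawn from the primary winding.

V_s = 220 × 117/919 = 28.009 V.
I_s = V_s/R = 28.009/21.1 = 1.3274 A.
P_out = V_s I_s = 28.009 × 1.3274 = 37.180 W.
P_in = P_out/η = 37.180/0.963 = 38.608 W.
I_p = P_in/V_p = 38.608/220 = 0.175 A.

I_p ≈ 0.175 A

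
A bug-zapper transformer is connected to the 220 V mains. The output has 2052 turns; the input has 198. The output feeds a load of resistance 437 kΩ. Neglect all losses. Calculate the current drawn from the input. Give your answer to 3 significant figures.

V_out = V_in × N_out/N_in = 220 × 2052/198 = 2280.0 V.
I_out = V_out/R = 2280.0/437000 = 0.0052174 A.
For an ideal transformer I_in N_in = I_out N_out, so I_in = 0.0052174 × 2052/198 = 0.0541 A.

I_in ≈ 0.0541 A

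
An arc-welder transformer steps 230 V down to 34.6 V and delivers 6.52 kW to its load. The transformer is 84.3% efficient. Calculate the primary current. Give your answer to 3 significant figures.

P_in = P_out/η = 6520/0.843 = 7734.3 W.
I_p = P_in/V_p = 7734.3/230 = 33.6 A.

I_p ≈ 33.6 A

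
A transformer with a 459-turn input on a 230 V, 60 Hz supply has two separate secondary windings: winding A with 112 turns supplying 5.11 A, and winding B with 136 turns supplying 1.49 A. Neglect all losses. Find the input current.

I_in ≈ 1.69 A

V_A = 230 × 112/459 = 56.122 V; V_B = 230 × 136/459 = 68.148 V.
P_out = V_A I_A + V_B I_B = 56.122×5.11 + 68.148×1.49 = 286.78 + 101.54 = 388.32 W.
Ideal ⇒ P_in = P_out, so I_in = P_out/V_in = 388.32/230 = 1.69 A.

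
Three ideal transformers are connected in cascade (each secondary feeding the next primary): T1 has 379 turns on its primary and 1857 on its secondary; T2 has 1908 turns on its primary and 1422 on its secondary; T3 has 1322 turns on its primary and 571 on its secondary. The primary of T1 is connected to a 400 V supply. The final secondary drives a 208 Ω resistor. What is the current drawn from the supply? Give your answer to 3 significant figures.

Secondary of T1: V = 400.00 × 1857/379 = 1959.9 V.
Secondary of T2: V = 1959.9 × 1422/1908 = 1460.7 V.
Secondary of T3: V = 1460.7 × 571/1322 = 630.90 V.
I_load = 630.90/208 = 3.0332 A, so P_out = 630.90 × 3.0332 = 1913.6 W.
All ideal ⇒ P_in = P_out, so I_supply = 1913.6/400 = 4.78 A.

I_supply ≈ 4.78 A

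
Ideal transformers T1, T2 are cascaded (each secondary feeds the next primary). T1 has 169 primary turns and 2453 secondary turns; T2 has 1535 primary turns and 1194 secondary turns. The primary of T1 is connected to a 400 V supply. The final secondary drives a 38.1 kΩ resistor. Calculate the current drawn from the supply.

After T1: V = 400.00 × 2453/169 = 5805.9 V.
After T2: V = 5805.9 × 1194/1535 = 4516.1 V.
I_load = 4516.1/38100 = 0.11853 A, so P_out = 4516.1 × 0.11853 = 535.31 W.
All ideal ⇒ P_in = P_out, so I_supply = 535.31/400 = 1.34 A.

I_supply ≈ 1.34 A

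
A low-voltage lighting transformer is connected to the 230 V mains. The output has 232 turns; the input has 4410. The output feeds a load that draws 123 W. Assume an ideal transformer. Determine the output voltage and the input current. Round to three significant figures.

V_out ≈ 12.1 V, I_in ≈ 0.535 A

V_out = V_in × N_out/N_in = 230 × 232/4410 = 12.100 V.
I_out = P/V_out = 123/12.100 = 10.165 A.
I_in = I_out × N_out/N_in = 10.165 × 232/4410 = 0.535 A.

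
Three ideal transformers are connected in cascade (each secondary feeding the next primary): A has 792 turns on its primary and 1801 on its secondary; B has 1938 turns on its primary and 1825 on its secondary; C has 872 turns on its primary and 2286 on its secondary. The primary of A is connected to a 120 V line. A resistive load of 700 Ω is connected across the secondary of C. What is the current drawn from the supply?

I_supply ≈ 5.40 A

After A: V = 120.00 × 1801/792 = 272.88 V.
After B: V = 272.88 × 1825/1938 = 256.97 V.
After C: V = 256.97 × 2286/872 = 673.66 V.
I_load = 673.66/700 = 0.96237 A, so P_out = 673.66 × 0.96237 = 648.30 W.
All ideal ⇒ P_in = P_out, so I_supply = 648.30/120 = 5.40 A.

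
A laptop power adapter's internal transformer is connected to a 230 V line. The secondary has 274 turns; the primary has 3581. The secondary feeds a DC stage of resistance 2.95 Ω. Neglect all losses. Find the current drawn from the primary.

I_p ≈ 0.456 A

V_s = V_p × N_s/N_p = 230 × 274/3581 = 17.598 V.
I_s = V_s/R = 17.598/2.95 = 5.9656 A.
For an ideal transformer I_p N_p = I_s N_s, so I_p = 5.9656 × 274/3581 = 0.456 A.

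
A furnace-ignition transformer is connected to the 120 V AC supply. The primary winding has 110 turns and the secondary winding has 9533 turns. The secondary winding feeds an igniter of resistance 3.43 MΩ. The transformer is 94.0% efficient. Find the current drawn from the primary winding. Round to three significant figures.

V_s = 120 × 9533/110 = 10400 V.
I_s = V_s/R = 10400/(3.43×10^6) = 0.0030320 A.
P_out = V_s I_s = 10400 × 0.0030320 = 31.531 W.
P_in = P_out/η = 31.531/0.940 = 33.544 W.
I_p = P_in/V_p = 33.544/120 = 0.280 A.

I_p ≈ 0.280 A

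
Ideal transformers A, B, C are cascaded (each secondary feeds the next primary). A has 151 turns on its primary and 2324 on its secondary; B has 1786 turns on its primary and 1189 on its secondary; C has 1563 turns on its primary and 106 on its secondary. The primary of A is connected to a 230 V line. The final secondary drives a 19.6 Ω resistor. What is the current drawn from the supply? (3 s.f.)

Secondary of A: V = 230.00 × 2324/151 = 3539.9 V.
Secondary of B: V = 3539.9 × 1189/1786 = 2356.6 V.
Secondary of C: V = 2356.6 × 106/1563 = 159.82 V.
I_load = 159.82/19.6 = 8.1541 A, so P_out = 159.82 × 8.1541 = 1303.2 W.
All ideal ⇒ P_in = P_out, so I_supply = 1303.2/230 = 5.67 A.

I_supply ≈ 5.67 A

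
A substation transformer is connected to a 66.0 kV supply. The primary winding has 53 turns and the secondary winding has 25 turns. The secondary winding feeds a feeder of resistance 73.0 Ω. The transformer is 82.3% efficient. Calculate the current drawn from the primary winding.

V_s = 66000 × 25/53 = 31132 V.
I_s = V_s/R = 31132/73.0 = 426.47 A.
P_out = V_s I_s = 31132 × 426.47 = 1.3277×10^7 W.
P_in = P_out/η = 1.3277×10^7/0.823 = 1.6132×10^7 W.
I_p = P_in/V_p = 1.6132×10^7/66000 = 244 A.

I_p ≈ 244 A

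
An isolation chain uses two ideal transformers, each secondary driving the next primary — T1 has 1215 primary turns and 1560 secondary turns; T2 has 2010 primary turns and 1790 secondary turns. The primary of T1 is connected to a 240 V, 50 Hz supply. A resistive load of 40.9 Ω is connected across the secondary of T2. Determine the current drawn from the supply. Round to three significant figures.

I_supply ≈ 7.67 A

After T1: V = 240.00 × 1560/1215 = 308.15 V.
After T2: V = 308.15 × 1790/2010 = 274.42 V.
I_load = 274.42/40.9 = 6.7095 A, so P_out = 274.42 × 6.7095 = 1841.2 W.
All ideal ⇒ P_in = P_out, so I_supply = 1841.2/240 = 7.67 A.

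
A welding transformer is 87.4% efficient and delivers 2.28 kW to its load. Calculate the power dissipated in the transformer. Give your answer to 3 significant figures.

P_loss ≈ 329 W

P_in = P_out/η = 2280/0.874 = 2608.70 W.
P_loss = P_in − P_out = 2608.70 − 2280 = 329 W.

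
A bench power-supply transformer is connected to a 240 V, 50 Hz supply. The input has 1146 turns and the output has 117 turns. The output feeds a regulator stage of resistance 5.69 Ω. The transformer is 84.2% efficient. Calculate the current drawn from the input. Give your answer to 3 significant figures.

I_in ≈ 0.522 A

V_out = 240 × 117/1146 = 24.503 V.
I_out = V_out/R = 24.503/5.69 = 4.3063 A.
P_out = V_out I_out = 24.503 × 4.3063 = 105.51 W.
P_in = P_out/η = 105.51/0.842 = 125.31 W.
I_in = P_in/V_in = 125.31/240 = 0.522 A.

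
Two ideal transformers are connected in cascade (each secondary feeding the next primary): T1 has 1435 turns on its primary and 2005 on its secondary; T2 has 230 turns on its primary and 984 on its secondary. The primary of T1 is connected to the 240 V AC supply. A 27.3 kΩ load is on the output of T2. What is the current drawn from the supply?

After T1: V = 240.00 × 2005/1435 = 335.33 V.
After T2: V = 335.33 × 984/230 = 1434.6 V.
I_load = 1434.6/27300 = 0.052551 A, so P_out = 1434.6 × 0.052551 = 75.391 W.
All ideal ⇒ P_in = P_out, so I_supply = 75.391/240 = 0.314 A.

I_supply ≈ 0.314 A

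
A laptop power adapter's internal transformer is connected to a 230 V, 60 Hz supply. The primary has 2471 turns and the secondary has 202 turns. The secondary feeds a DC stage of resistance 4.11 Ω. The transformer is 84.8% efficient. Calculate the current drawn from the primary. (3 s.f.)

I_p ≈ 0.441 A

V_s = 230 × 202/2471 = 18.802 V.
I_s = V_s/R = 18.802/4.11 = 4.5747 A.
P_out = V_s I_s = 18.802 × 4.5747 = 86.014 W.
P_in = P_out/η = 86.014/0.848 = 101.43 W.
I_p = P_in/V_p = 101.43/230 = 0.441 A.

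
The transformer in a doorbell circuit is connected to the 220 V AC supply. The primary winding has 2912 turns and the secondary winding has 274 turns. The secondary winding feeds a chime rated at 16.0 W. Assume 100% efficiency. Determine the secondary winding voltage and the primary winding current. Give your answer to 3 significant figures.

V_s ≈ 20.7 V, I_p ≈ 0.0727 A

V_s = V_p × N_s/N_p = 220 × 274/2912 = 20.701 V.
I_s = P/V_s = 16.0/20.701 = 0.77293 A.
I_p = I_s × N_s/N_p = 0.77293 × 274/2912 = 0.0727 A.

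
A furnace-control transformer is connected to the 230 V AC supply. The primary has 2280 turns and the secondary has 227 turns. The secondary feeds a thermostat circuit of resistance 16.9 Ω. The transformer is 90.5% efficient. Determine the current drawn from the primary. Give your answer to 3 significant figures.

V_s = 230 × 227/2280 = 22.899 V.
I_s = V_s/R = 22.899/16.9 = 1.3550 A.
P_out = V_s I_s = 22.899 × 1.3550 = 31.028 W.
P_in = P_out/η = 31.028/0.905 = 34.285 W.
I_p = P_in/V_p = 34.285/230 = 0.149 A.

I_p ≈ 0.149 A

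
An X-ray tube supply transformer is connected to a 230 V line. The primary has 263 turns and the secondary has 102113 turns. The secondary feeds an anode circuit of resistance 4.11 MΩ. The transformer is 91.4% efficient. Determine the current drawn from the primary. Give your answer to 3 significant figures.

I_p ≈ 9.23 A

V_s = 230 × 102113/263 = 89300 V.
I_s = V_s/R = 89300/(4.11×10^6) = 0.021728 A.
P_out = V_s I_s = 89300 × 0.021728 = 1940.3 W.
P_in = P_out/η = 1940.3/0.914 = 2122.8 W.
I_p = P_in/V_p = 2122.8/230 = 9.23 A.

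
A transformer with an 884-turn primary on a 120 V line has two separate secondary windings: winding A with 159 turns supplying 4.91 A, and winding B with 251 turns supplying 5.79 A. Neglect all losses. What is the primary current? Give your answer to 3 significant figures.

I_p ≈ 2.53 A

V_A = 120 × 159/884 = 21.584 V; V_B = 120 × 251/884 = 34.072 V.
P_out = V_A I_A + V_B I_B = 21.584×4.91 + 34.072×5.79 = 105.98 + 197.28 = 303.26 W.
Ideal ⇒ P_in = P_out, so I_p = P_out/V_p = 303.26/120 = 2.53 A.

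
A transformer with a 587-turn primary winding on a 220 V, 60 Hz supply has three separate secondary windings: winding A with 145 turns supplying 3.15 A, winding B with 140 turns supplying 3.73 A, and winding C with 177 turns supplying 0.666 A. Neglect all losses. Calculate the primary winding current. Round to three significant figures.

V_A = 220 × 145/587 = 54.344 V; V_B = 220 × 140/587 = 52.470 V; V_C = 220 × 177/587 = 66.337 V.
P_out = V_A I_A + V_B I_B + V_C I_C = 54.344×3.15 + 52.470×3.73 + 66.337×0.666 = 171.18 + 195.71 + 44.181 = 411.08 W.
Ideal ⇒ P_in = P_out, so I_p = P_out/V_p = 411.08/220 = 1.87 A.

I_p ≈ 1.87 A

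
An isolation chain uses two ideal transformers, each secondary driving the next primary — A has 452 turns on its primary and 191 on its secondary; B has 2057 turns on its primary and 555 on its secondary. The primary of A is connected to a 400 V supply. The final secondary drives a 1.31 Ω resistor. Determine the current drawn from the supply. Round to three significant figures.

I_supply ≈ 3.97 A

Secondary of A: V = 400.00 × 191/452 = 169.03 V.
Secondary of B: V = 169.03 × 555/2057 = 45.605 V.
I_load = 45.605/1.31 = 34.813 A, so P_out = 45.605 × 34.813 = 1587.7 W.
All ideal ⇒ P_in = P_out, so I_supply = 1587.7/400 = 3.97 A.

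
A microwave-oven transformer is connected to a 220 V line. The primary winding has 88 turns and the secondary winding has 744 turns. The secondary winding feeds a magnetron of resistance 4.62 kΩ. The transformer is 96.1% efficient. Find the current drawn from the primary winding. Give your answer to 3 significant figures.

V_s = 220 × 744/88 = 1860.0 V.
I_s = V_s/R = 1860.0/4620 = 0.40260 A.
P_out = V_s I_s = 1860.0 × 0.40260 = 748.83 W.
P_in = P_out/η = 748.83/0.961 = 779.22 W.
I_p = P_in/V_p = 779.22/220 = 3.54 A.

I_p ≈ 3.54 A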